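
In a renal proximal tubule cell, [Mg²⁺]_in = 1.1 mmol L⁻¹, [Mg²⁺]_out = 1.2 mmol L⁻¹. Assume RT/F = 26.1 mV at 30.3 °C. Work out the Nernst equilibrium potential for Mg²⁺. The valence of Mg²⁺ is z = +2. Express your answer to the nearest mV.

1 mV

E = (26.1/z) · ln([Mg²⁺]_out/[Mg²⁺]_in) with z = +2.
= (26.1/2) · ln(1.2/1.1) = 13.05 · ln(1.091)
= 13.05 · (0.0870) = 1.14 mV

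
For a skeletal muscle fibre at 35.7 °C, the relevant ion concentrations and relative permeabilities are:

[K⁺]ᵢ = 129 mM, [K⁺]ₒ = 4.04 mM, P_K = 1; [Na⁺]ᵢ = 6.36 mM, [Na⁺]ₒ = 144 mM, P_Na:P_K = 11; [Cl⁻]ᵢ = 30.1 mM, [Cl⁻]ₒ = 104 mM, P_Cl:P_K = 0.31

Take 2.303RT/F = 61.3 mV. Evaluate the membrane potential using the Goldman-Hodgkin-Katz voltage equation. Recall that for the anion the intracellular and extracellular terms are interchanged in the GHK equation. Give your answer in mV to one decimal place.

Vm = 61.3 · log₁₀[(Σ P·[cation]ₒ + Σ P·[anion]ᵢ) / (Σ P·[cation]ᵢ + Σ P·[anion]ₒ)]
Numerator = 1×4.04 + 11×144 + 0.31×30.1 = 1597
Denominator = 1×129 + 11×6.36 + 0.31×104 = 231.2
Vm = 61.3 · log₁₀(6.909) = 61.3 × (0.8394) = 51.46 mV

51.5 mV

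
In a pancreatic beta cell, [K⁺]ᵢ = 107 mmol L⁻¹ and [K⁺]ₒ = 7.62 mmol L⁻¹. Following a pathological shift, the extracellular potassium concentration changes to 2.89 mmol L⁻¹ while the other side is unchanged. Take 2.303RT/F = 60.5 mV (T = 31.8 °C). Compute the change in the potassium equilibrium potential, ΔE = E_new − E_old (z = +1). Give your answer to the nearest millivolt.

E_old = (60.5/1)·log₁₀(7.62/107) = -69.42 mV
E_new = (60.5/1)·log₁₀(2.89/107) = -94.89 mV
ΔE = -94.89 − (-69.42) = -25.47 mV

-25 mV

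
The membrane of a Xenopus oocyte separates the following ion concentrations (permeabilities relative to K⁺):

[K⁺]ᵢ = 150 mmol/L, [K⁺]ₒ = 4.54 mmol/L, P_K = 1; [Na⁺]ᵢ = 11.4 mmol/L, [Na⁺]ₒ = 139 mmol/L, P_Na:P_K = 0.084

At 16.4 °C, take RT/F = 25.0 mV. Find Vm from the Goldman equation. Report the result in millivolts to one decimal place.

-55.8 mV

Vm = 25.0 · ln[(Σ P·[cation]ₒ + Σ P·[anion]ᵢ) / (Σ P·[cation]ᵢ + Σ P·[anion]ₒ)]
Numerator = 1×4.54 + 0.084×139 = 16.22
Denominator = 1×150 + 0.084×11.4 = 151
Vm = 25.0 · ln(0.10742) = 25.0 × (-2.2310) = -55.78 mV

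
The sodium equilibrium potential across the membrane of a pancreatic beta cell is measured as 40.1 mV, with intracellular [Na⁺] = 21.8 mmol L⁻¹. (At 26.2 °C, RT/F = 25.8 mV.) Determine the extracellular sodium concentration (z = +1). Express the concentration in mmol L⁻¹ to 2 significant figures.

Nernst: E = (25.8/1) · ln([out]/[in]), so ln([out]/[in]) = 40.1 × 1 / 25.8 = 1.5543.
[out]/[in] = e^(1.5543) = 4.732.
[out] = 4.732 × 21.8 = 103.1 mmol L⁻¹.

100 mmol L⁻¹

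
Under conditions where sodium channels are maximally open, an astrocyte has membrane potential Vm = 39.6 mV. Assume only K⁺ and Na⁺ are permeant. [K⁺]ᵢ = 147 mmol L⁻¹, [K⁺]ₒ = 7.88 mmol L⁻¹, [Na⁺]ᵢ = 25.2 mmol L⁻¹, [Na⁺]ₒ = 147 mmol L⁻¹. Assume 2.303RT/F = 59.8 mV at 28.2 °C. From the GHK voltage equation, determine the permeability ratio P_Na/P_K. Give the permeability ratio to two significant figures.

Let α = P_Na/P_K. GHK: Vm = 59.8·log₁₀[(Kₒ + α·Naₒ)/(Kᵢ + α·Naᵢ)].
10^(Vm/59.8) = 10^(39.6/59.8) = 4.5942
So 4.5942·(Kᵢ + α·Naᵢ) = Kₒ + α·Naₒ → α = (4.5942·147.0 − 7.88) / (147.0 − 4.5942·25.2)
α = (675.3 − 7.88) / (147.0 − 115.8) = 667.5/31.23 = 21.37

21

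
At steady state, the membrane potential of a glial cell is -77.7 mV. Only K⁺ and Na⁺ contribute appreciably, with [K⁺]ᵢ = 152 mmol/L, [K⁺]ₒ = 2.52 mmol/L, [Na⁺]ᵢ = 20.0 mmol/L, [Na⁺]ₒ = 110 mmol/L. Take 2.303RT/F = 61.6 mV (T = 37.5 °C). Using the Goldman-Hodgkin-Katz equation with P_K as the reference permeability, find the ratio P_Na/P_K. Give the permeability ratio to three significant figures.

Let α = P_Na/P_K. GHK: Vm = 61.6·log₁₀[(Kₒ + α·Naₒ)/(Kᵢ + α·Naᵢ)].
10^(Vm/61.6) = 10^(-77.7/61.6) = 0.054782
So 0.054782·(Kᵢ + α·Naᵢ) = Kₒ + α·Naₒ → α = (0.054782·152.0 − 2.52) / (110.0 − 0.054782·20.0)
α = (8.327 − 2.52) / (110.0 − 1.096) = 5.807/108.9 = 0.05332

0.0533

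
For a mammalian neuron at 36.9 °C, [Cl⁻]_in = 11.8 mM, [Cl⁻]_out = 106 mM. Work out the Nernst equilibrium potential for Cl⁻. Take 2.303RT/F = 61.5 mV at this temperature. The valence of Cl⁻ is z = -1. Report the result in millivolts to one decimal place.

E = (61.5/z) · log₁₀([Cl⁻]_out/[Cl⁻]_in) with z = -1.
For an anion, dividing by z = -1 reverses the sign.
= (61.5/-1) · log₁₀(106/11.8) = -61.50 · log₁₀(8.983)
= -61.50 · (0.9534) = -58.64 mV

-58.6 mV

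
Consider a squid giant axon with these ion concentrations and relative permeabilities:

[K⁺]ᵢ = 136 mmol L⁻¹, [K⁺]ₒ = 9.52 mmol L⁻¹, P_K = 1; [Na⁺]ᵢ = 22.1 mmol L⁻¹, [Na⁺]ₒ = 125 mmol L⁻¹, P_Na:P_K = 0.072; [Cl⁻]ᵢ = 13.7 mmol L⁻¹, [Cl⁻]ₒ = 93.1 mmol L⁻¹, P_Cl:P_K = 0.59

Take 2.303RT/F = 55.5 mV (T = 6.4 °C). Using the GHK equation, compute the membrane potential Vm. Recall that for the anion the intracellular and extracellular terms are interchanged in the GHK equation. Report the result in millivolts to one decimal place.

-47.7 mV

Vm = 55.5 · log₁₀[(Σ P·[cation]ₒ + Σ P·[anion]ᵢ) / (Σ P·[cation]ᵢ + Σ P·[anion]ₒ)]
Numerator = 1×9.52 + 0.072×125 + 0.59×13.7 = 26.6
Denominator = 1×136 + 0.072×22.1 + 0.59×93.1 = 192.5
Vm = 55.5 · log₁₀(0.13818) = 55.5 × (-0.8595) = -47.70 mV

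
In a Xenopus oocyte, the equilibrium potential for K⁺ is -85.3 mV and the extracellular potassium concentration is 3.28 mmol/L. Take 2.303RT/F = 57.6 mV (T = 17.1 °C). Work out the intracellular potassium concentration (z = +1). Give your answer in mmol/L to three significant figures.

99.3 mmol/L

Nernst: E = (57.6/1) · log₁₀([out]/[in]), so log₁₀([out]/[in]) = -85.3 × 1 / 57.6 = -1.4809.
[out]/[in] = 10^(-1.4809) = 0.03304.
[in] = 3.28 / 0.03304 = 99.26 mmol/L.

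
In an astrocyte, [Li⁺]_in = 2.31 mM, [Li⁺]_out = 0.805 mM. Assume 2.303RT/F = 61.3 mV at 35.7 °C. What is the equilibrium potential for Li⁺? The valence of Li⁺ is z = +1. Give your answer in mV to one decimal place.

E = (61.3/z) · log₁₀([Li⁺]_out/[Li⁺]_in) with z = +1.
= (61.3/1) · log₁₀(0.805/2.31) = 61.30 · log₁₀(0.3485)
= 61.30 · (-0.4578) = -28.06 mV

-28.1 mV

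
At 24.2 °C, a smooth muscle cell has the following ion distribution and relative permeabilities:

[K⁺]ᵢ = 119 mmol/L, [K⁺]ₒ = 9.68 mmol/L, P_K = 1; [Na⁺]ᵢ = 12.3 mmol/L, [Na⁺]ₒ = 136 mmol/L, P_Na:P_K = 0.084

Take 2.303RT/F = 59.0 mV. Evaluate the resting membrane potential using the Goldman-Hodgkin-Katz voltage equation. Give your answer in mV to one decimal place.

Vm = 59.0 · log₁₀[(Σ P·[cation]ₒ + Σ P·[anion]ᵢ) / (Σ P·[cation]ᵢ + Σ P·[anion]ₒ)]
Numerator = 1×9.68 + 0.084×136 = 21.1
Denominator = 1×119 + 0.084×12.3 = 120
Vm = 59.0 · log₁₀(0.17582) = 59.0 × (-0.7549) = -44.54 mV

-44.5 mV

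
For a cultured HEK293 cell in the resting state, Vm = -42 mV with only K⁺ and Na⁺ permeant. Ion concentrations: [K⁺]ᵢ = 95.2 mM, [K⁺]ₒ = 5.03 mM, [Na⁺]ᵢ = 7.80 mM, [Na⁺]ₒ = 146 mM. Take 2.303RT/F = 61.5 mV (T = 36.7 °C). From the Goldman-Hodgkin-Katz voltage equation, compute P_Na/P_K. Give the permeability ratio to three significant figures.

Let α = P_Na/P_K. GHK: Vm = 61.5·log₁₀[(Kₒ + α·Naₒ)/(Kᵢ + α·Naᵢ)].
10^(Vm/61.5) = 10^(-42.0/61.5) = 0.20753
So 0.20753·(Kᵢ + α·Naᵢ) = Kₒ + α·Naₒ → α = (0.20753·95.2 − 5.03) / (146.0 − 0.20753·7.8)
α = (19.76 − 5.03) / (146.0 − 1.619) = 14.73/144.4 = 0.102

0.102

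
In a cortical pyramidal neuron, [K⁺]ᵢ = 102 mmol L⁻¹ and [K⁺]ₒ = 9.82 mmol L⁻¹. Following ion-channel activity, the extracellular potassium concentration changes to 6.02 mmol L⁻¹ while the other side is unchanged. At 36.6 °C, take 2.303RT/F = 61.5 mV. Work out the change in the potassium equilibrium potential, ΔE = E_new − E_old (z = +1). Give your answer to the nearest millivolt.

E_old = (61.5/1)·log₁₀(9.82/102) = -62.51 mV
E_new = (61.5/1)·log₁₀(6.02/102) = -75.58 mV
ΔE = -75.58 − (-62.51) = -13.07 mV

-13 mV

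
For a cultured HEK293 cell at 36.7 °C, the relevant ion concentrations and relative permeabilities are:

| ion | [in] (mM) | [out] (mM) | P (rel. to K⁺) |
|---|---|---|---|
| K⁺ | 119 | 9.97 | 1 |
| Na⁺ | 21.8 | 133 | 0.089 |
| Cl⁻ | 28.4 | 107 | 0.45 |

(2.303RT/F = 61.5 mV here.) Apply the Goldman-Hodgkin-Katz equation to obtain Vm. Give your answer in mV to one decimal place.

-42.4 mV

Vm = 61.5 · log₁₀[(Σ P·[cation]ₒ + Σ P·[anion]ᵢ) / (Σ P·[cation]ᵢ + Σ P·[anion]ₒ)]
Numerator = 1×9.97 + 0.089×133 + 0.45×28.4 = 34.59
Denominator = 1×119 + 0.089×21.8 + 0.45×107 = 169.1
Vm = 61.5 · log₁₀(0.20455) = 61.5 × (-0.6892) = -42.39 mV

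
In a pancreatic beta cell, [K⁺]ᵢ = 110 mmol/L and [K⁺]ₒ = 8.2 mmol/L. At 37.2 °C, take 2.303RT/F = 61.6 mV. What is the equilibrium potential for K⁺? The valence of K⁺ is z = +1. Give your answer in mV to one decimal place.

E = (61.6/z) · log₁₀([K⁺]_out/[K⁺]_in) with z = +1.
= (61.6/1) · log₁₀(8.2/110) = 61.60 · log₁₀(0.07455)
= 61.60 · (-1.1276) = -69.46 mV

-69.5 mV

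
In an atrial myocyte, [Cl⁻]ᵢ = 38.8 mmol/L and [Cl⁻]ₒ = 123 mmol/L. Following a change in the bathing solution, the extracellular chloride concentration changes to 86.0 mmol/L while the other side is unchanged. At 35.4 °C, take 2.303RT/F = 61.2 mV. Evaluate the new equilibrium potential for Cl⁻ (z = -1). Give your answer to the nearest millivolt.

After the shift: [Cl⁻]_out = 86.0, [Cl⁻]_in = 38.8 mmol/L.
E_new = (61.2/-1)·log₁₀(86.0/38.8) = -61.20 · (0.3457) = -21.15 mV

-21 mV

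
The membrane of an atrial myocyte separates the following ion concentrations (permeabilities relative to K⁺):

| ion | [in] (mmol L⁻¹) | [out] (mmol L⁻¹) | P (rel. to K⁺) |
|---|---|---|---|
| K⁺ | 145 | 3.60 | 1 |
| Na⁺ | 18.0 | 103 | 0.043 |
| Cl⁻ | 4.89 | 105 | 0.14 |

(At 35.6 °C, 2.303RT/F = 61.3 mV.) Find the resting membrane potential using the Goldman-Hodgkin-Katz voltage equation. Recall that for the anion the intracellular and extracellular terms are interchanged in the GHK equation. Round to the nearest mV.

Vm = 61.3 · log₁₀[(Σ P·[cation]ₒ + Σ P·[anion]ᵢ) / (Σ P·[cation]ᵢ + Σ P·[anion]ₒ)]
Numerator = 1×3.60 + 0.043×103 + 0.14×4.89 = 8.714
Denominator = 1×145 + 0.043×18.0 + 0.14×105 = 160.5
Vm = 61.3 · log₁₀(0.054299) = 61.3 × (-1.2652) = -77.56 mV

-78 mV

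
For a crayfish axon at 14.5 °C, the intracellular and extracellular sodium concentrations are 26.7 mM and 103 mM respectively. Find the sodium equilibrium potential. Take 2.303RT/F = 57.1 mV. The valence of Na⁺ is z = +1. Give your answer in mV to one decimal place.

33.5 mV

E = (57.1/z) · log₁₀([Na⁺]_out/[Na⁺]_in) with z = +1.
= (57.1/1) · log₁₀(103/26.7) = 57.10 · log₁₀(3.858)
= 57.10 · (0.5863) = 33.48 mV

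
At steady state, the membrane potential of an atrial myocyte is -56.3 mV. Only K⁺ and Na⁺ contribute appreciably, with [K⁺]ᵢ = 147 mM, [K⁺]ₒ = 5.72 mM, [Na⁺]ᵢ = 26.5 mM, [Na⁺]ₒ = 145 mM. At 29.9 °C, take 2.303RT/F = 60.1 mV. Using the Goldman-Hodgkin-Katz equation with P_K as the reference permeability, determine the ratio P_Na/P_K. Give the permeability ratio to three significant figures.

Let α = P_Na/P_K. GHK: Vm = 60.1·log₁₀[(Kₒ + α·Naₒ)/(Kᵢ + α·Naᵢ)].
10^(Vm/60.1) = 10^(-56.3/60.1) = 0.11567
So 0.11567·(Kᵢ + α·Naᵢ) = Kₒ + α·Naₒ → α = (0.11567·147.0 − 5.72) / (145.0 − 0.11567·26.5)
α = (17 − 5.72) / (145.0 − 3.065) = 11.28/141.9 = 0.0795

0.0795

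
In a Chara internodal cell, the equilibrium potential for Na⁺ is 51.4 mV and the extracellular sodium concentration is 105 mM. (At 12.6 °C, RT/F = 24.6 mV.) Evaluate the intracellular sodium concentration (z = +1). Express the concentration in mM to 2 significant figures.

Nernst: E = (24.6/1) · ln([out]/[in]), so ln([out]/[in]) = 51.4 × 1 / 24.6 = 2.0894.
[out]/[in] = e^(2.0894) = 8.08.
[in] = 105 / 8.08 = 12.99 mM.

13 mM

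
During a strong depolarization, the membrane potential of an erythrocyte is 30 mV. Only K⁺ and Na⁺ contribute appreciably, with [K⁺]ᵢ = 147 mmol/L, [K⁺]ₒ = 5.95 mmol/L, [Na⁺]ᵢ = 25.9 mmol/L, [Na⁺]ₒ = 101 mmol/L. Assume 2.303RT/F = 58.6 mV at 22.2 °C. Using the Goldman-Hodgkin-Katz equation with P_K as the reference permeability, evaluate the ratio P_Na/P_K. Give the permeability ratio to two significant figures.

Let α = P_Na/P_K. GHK: Vm = 58.6·log₁₀[(Kₒ + α·Naₒ)/(Kᵢ + α·Naᵢ)].
10^(Vm/58.6) = 10^(30.0/58.6) = 3.2505
So 3.2505·(Kᵢ + α·Naᵢ) = Kₒ + α·Naₒ → α = (3.2505·147.0 − 5.95) / (101.0 − 3.2505·25.9)
α = (477.8 − 5.95) / (101.0 − 84.19) = 471.9/16.81 = 28.07

28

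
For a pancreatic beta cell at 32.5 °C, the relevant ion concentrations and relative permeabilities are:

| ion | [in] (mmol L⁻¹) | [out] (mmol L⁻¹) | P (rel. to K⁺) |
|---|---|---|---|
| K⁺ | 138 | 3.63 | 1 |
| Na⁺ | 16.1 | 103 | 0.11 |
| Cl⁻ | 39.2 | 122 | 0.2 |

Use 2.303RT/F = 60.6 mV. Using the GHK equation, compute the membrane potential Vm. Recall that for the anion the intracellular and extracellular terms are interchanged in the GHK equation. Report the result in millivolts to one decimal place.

Vm = 60.6 · log₁₀[(Σ P·[cation]ₒ + Σ P·[anion]ᵢ) / (Σ P·[cation]ᵢ + Σ P·[anion]ₒ)]
Numerator = 1×3.63 + 0.11×103 + 0.2×39.2 = 22.8
Denominator = 1×138 + 0.11×16.1 + 0.2×122 = 164.2
Vm = 60.6 · log₁₀(0.13888) = 60.6 × (-0.8574) = -51.96 mV

-52.0 mV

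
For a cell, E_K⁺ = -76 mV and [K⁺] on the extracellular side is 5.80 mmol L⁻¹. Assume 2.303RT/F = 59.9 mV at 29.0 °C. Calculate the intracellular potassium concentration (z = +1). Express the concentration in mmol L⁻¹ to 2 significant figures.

Nernst: E = (59.9/1) · log₁₀([out]/[in]), so log₁₀([out]/[in]) = -76.0 × 1 / 59.9 = -1.2688.
[out]/[in] = 10^(-1.2688) = 0.05385.
[in] = 5.80 / 0.05385 = 107.7 mmol L⁻¹.

110 mmol L⁻¹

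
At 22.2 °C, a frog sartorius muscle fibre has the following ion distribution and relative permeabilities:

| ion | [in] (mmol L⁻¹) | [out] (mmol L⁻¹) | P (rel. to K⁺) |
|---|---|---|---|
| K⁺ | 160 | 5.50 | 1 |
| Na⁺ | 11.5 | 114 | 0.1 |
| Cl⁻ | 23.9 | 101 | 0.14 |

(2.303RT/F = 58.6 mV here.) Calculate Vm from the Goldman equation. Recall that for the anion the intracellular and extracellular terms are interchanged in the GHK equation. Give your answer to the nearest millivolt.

Vm = 58.6 · log₁₀[(Σ P·[cation]ₒ + Σ P·[anion]ᵢ) / (Σ P·[cation]ᵢ + Σ P·[anion]ₒ)]
Numerator = 1×5.50 + 0.1×114 + 0.14×23.9 = 20.25
Denominator = 1×160 + 0.1×11.5 + 0.14×101 = 175.3
Vm = 58.6 · log₁₀(0.1155) = 58.6 × (-0.9374) = -54.93 mV

-55 mV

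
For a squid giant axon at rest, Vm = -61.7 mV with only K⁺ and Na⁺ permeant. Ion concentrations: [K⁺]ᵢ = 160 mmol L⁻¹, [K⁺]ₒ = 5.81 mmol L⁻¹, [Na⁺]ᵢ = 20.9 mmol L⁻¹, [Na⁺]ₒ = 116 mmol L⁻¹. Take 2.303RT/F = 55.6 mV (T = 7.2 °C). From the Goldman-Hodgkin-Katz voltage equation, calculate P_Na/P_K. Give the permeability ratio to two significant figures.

0.058

Let α = P_Na/P_K. GHK: Vm = 55.6·log₁₀[(Kₒ + α·Naₒ)/(Kᵢ + α·Naᵢ)].
10^(Vm/55.6) = 10^(-61.7/55.6) = 0.077676
So 0.077676·(Kᵢ + α·Naᵢ) = Kₒ + α·Naₒ → α = (0.077676·160.0 − 5.81) / (116.0 − 0.077676·20.9)
α = (12.43 − 5.81) / (116.0 − 1.623) = 6.618/114.4 = 0.05786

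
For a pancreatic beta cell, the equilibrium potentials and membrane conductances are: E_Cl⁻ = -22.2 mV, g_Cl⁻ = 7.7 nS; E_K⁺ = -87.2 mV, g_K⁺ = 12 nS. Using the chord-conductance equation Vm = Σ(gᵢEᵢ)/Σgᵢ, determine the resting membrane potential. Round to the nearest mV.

-62 mV

Σ gᵢEᵢ = 7.7·(-22.2) + 12·(-87.2) = -1217.34
Σ gᵢ = 7.7 + 12 = 19.7
Vm = -1217.34 / 19.7 = -61.79 mV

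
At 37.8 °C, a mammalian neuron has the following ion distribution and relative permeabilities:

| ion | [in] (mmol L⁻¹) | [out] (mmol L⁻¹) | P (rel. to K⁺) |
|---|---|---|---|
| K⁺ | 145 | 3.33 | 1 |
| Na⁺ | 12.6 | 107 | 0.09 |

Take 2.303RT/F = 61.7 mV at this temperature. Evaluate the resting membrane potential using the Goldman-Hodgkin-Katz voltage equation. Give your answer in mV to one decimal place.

Vm = 61.7 · log₁₀[(Σ P·[cation]ₒ + Σ P·[anion]ᵢ) / (Σ P·[cation]ᵢ + Σ P·[anion]ₒ)]
Numerator = 1×3.33 + 0.09×107 = 12.96
Denominator = 1×145 + 0.09×12.6 = 146.1
Vm = 61.7 · log₁₀(0.088686) = 61.7 × (-1.0521) = -64.92 mV

-64.9 mV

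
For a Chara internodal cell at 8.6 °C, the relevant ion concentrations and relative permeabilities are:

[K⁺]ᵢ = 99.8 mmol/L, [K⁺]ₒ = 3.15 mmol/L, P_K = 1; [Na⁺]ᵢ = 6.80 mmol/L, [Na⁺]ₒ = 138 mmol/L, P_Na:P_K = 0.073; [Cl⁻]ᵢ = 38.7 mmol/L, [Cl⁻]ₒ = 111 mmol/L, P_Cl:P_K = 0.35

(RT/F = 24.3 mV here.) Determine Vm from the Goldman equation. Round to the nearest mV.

Vm = 24.3 · ln[(Σ P·[cation]ₒ + Σ P·[anion]ᵢ) / (Σ P·[cation]ᵢ + Σ P·[anion]ₒ)]
Numerator = 1×3.15 + 0.073×138 + 0.35×38.7 = 26.77
Denominator = 1×99.8 + 0.073×6.80 + 0.35×111 = 139.1
Vm = 24.3 · ln(0.19238) = 24.3 × (-1.6483) = -40.05 mV

-40 mV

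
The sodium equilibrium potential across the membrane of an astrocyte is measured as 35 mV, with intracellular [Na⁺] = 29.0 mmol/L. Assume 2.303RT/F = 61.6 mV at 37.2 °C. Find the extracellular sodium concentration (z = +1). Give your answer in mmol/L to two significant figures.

Nernst: E = (61.6/1) · log₁₀([out]/[in]), so log₁₀([out]/[in]) = 35.0 × 1 / 61.6 = 0.5682.
[out]/[in] = 10^(0.5682) = 3.7.
[out] = 3.7 × 29.0 = 107.3 mmol/L.

110 mmol/L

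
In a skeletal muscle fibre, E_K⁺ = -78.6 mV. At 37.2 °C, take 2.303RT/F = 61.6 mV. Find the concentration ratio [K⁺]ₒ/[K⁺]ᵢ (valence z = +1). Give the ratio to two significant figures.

0.053

log₁₀([out]/[in]) = E·z/(61.6) = -78.6 × 1 / 61.6 = -1.2760
[out]/[in] = 10^(-1.2760) = 0.05297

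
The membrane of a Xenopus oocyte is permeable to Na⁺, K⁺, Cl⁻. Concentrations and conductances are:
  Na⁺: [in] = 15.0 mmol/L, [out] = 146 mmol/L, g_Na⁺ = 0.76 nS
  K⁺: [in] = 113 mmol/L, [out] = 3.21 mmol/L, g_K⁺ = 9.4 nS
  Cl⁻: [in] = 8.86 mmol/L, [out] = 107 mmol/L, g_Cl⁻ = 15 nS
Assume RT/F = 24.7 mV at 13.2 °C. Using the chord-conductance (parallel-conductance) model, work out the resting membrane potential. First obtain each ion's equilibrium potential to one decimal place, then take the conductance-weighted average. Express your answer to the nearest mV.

E_Na⁺ = (24.7/1)·ln(146/15.0) = 56.2 mV
E_K⁺ = (24.7/1)·ln(3.21/113) = -88.0 mV
E_Cl⁻ = (24.7/-1)·ln(107/8.86) = -61.5 mV
Vm = (Σ gᵢEᵢ)/(Σ gᵢ) = (0.76·56.2 + 9.4·-88.0 + 15·-61.5) / (0.76 + 9.4 + 15)
= -1706.99 / 25.16 = -67.85 mV

-68 mV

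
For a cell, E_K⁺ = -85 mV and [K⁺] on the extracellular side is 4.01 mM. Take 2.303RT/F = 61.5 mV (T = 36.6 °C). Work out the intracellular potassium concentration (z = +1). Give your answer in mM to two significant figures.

Nernst: E = (61.5/1) · log₁₀([out]/[in]), so log₁₀([out]/[in]) = -85.0 × 1 / 61.5 = -1.3821.
[out]/[in] = 10^(-1.3821) = 0.04148.
[in] = 4.01 / 0.04148 = 96.66 mM.

97 mM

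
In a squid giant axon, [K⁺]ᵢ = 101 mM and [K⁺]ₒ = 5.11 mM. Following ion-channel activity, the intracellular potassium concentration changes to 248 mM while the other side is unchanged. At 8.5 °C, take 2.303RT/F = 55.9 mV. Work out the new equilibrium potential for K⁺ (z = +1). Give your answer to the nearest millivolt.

-94 mV

After the shift: [K⁺]_out = 5.11, [K⁺]_in = 248 mM.
E_new = (55.9/1)·log₁₀(5.11/248) = 55.90 · (-1.6860) = -94.25 mV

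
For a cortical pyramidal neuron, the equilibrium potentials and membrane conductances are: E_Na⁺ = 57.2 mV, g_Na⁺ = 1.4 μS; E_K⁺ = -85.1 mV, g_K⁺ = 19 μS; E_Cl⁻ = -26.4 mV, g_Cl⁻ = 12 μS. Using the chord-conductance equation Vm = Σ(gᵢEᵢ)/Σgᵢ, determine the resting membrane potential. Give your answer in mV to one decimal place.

-57.2 mV

Σ gᵢEᵢ = 1.4·(57.2) + 19·(-85.1) + 12·(-26.4) = -1853.62
Σ gᵢ = 1.4 + 19 + 12 = 32.4
Vm = -1853.62 / 32.4 = -57.21 mV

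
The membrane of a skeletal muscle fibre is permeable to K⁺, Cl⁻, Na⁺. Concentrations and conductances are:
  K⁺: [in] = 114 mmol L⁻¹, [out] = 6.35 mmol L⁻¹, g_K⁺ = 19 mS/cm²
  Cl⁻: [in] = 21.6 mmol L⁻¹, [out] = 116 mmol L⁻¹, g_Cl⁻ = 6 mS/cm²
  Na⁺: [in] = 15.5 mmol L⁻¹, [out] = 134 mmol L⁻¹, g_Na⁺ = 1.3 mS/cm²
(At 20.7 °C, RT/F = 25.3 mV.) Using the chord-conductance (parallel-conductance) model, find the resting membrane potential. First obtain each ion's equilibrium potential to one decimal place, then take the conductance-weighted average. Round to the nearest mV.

E_K⁺ = (25.3/1)·ln(6.35/114) = -73.1 mV
E_Cl⁻ = (25.3/-1)·ln(116/21.6) = -42.5 mV
E_Na⁺ = (25.3/1)·ln(134/15.5) = 54.6 mV
Vm = (Σ gᵢEᵢ)/(Σ gᵢ) = (19·-73.1 + 6·-42.5 + 1.3·54.6) / (19 + 6 + 1.3)
= -1572.92 / 26.3 = -59.81 mV

-60 mV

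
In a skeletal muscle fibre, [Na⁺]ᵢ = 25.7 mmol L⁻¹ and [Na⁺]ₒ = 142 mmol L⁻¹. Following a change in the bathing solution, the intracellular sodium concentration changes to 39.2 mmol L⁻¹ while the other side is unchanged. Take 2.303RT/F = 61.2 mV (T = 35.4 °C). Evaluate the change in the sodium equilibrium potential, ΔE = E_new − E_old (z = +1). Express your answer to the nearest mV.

-11 mV

E_old = (61.2/1)·log₁₀(142/25.7) = 45.43 mV
E_new = (61.2/1)·log₁₀(142/39.2) = 34.21 mV
ΔE = 34.21 − (45.43) = -11.22 mV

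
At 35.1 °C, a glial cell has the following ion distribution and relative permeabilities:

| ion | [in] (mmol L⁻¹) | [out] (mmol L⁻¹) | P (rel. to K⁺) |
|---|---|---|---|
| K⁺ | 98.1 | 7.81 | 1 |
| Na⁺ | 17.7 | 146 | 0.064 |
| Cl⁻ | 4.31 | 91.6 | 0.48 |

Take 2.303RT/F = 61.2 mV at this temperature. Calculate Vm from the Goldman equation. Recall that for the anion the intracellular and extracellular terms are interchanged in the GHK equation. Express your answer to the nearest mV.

Vm = 61.2 · log₁₀[(Σ P·[cation]ₒ + Σ P·[anion]ᵢ) / (Σ P·[cation]ᵢ + Σ P·[anion]ₒ)]
Numerator = 1×7.81 + 0.064×146 + 0.48×4.31 = 19.22
Denominator = 1×98.1 + 0.064×17.7 + 0.48×91.6 = 143.2
Vm = 61.2 · log₁₀(0.13424) = 61.2 × (-0.8721) = -53.37 mV

-53 mV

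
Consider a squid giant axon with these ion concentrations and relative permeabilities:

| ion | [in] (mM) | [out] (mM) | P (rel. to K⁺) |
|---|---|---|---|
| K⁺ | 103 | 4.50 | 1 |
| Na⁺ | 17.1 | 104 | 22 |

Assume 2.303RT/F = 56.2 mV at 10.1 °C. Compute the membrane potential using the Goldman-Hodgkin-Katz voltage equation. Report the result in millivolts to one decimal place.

Vm = 56.2 · log₁₀[(Σ P·[cation]ₒ + Σ P·[anion]ᵢ) / (Σ P·[cation]ᵢ + Σ P·[anion]ₒ)]
Numerator = 1×4.50 + 22×104 = 2292
Denominator = 1×103 + 22×17.1 = 479.2
Vm = 56.2 · log₁₀(4.784) = 56.2 × (0.6798) = 38.20 mV

38.2 mV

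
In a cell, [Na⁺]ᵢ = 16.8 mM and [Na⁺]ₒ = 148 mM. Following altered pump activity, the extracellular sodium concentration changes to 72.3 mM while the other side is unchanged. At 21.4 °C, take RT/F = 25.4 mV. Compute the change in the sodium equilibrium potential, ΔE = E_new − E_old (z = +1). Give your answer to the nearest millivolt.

-18 mV

E_old = (25.4/1)·ln(148/16.8) = 55.27 mV
E_new = (25.4/1)·ln(72.3/16.8) = 37.07 mV
ΔE = 37.07 − (55.27) = -18.20 mV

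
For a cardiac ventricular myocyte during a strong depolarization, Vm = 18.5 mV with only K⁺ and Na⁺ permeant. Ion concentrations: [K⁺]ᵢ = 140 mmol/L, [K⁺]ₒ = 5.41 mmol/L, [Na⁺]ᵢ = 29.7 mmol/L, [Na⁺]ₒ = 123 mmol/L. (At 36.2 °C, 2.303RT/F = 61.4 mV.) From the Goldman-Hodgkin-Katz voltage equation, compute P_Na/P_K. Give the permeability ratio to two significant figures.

Let α = P_Na/P_K. GHK: Vm = 61.4·log₁₀[(Kₒ + α·Naₒ)/(Kᵢ + α·Naᵢ)].
10^(Vm/61.4) = 10^(18.5/61.4) = 2.0013
So 2.0013·(Kᵢ + α·Naᵢ) = Kₒ + α·Naₒ → α = (2.0013·140.0 − 5.41) / (123.0 − 2.0013·29.7)
α = (280.2 − 5.41) / (123.0 − 59.44) = 274.8/63.56 = 4.323

4.3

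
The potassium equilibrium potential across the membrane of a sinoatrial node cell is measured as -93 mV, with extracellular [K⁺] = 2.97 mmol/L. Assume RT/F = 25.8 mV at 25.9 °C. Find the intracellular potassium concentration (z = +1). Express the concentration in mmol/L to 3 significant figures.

109 mmol/L

Nernst: E = (25.8/1) · ln([out]/[in]), so ln([out]/[in]) = -93.0 × 1 / 25.8 = -3.6047.
[out]/[in] = e^(-3.6047) = 0.0272.
[in] = 2.97 / 0.0272 = 109.2 mmol/L.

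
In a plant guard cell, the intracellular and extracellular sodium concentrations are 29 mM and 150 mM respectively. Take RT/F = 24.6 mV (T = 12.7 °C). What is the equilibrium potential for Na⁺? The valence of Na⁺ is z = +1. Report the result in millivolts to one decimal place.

E = (24.6/z) · ln([Na⁺]_out/[Na⁺]_in) with z = +1.
= (24.6/1) · ln(150/29) = 24.60 · ln(5.172)
= 24.60 · (1.6433) = 40.43 mV

40.4 mV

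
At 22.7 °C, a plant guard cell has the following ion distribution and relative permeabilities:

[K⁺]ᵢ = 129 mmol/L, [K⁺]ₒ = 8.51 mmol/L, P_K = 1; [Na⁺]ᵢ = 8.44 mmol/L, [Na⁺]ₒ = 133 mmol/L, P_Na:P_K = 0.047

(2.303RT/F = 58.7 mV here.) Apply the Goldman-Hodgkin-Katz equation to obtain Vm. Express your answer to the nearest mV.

-55 mV

Vm = 58.7 · log₁₀[(Σ P·[cation]ₒ + Σ P·[anion]ᵢ) / (Σ P·[cation]ᵢ + Σ P·[anion]ₒ)]
Numerator = 1×8.51 + 0.047×133 = 14.76
Denominator = 1×129 + 0.047×8.44 = 129.4
Vm = 58.7 · log₁₀(0.11408) = 58.7 × (-0.9428) = -55.34 mV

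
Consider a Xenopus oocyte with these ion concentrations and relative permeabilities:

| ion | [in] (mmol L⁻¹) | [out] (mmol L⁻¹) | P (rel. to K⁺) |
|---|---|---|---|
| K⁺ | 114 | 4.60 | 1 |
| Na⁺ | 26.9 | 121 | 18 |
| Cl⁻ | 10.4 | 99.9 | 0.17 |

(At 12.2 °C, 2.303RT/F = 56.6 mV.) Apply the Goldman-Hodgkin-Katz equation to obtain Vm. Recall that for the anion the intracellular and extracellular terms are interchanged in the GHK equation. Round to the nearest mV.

Vm = 56.6 · log₁₀[(Σ P·[cation]ₒ + Σ P·[anion]ᵢ) / (Σ P·[cation]ᵢ + Σ P·[anion]ₒ)]
Numerator = 1×4.60 + 18×121 + 0.17×10.4 = 2184
Denominator = 1×114 + 18×26.9 + 0.17×99.9 = 615.2
Vm = 56.6 · log₁₀(3.5508) = 56.6 × (0.5503) = 31.15 mV

31 mV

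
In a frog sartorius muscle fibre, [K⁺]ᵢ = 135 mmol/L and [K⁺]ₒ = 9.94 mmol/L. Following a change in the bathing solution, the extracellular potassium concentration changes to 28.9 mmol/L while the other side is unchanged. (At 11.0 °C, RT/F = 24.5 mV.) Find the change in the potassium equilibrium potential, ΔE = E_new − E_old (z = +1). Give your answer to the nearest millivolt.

26 mV

E_old = (24.5/1)·ln(9.94/135) = -63.91 mV
E_new = (24.5/1)·ln(28.9/135) = -37.77 mV
ΔE = -37.77 − (-63.91) = 26.15 mV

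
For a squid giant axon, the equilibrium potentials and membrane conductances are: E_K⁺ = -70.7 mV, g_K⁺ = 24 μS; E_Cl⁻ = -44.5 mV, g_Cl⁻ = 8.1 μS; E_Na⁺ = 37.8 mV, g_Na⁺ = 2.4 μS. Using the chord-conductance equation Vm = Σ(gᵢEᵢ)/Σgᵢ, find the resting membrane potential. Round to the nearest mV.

Σ gᵢEᵢ = 24·(-70.7) + 8.1·(-44.5) + 2.4·(37.8) = -1966.53
Σ gᵢ = 24 + 8.1 + 2.4 = 34.5
Vm = -1966.53 / 34.5 = -57.00 mV

-57 mV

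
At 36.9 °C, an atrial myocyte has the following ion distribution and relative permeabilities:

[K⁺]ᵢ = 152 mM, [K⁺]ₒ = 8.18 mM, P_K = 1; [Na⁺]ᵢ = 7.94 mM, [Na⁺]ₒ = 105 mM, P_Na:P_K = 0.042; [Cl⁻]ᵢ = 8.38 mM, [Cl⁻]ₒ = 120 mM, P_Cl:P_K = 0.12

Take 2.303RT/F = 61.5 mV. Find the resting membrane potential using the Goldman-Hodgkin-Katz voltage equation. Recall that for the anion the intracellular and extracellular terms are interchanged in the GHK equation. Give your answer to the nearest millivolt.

-67 mV

Vm = 61.5 · log₁₀[(Σ P·[cation]ₒ + Σ P·[anion]ᵢ) / (Σ P·[cation]ᵢ + Σ P·[anion]ₒ)]
Numerator = 1×8.18 + 0.042×105 + 0.12×8.38 = 13.6
Denominator = 1×152 + 0.042×7.94 + 0.12×120 = 166.7
Vm = 61.5 · log₁₀(0.081541) = 61.5 × (-1.0886) = -66.95 mV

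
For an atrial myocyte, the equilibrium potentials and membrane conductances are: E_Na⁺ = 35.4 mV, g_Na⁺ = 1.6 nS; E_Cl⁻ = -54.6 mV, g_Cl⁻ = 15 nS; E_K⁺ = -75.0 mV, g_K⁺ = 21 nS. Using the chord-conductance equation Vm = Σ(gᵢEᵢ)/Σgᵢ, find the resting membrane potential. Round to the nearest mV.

Σ gᵢEᵢ = 1.6·(35.4) + 15·(-54.6) + 21·(-75.0) = -2337.36
Σ gᵢ = 1.6 + 15 + 21 = 37.6
Vm = -2337.36 / 37.6 = -62.16 mV

-62 mV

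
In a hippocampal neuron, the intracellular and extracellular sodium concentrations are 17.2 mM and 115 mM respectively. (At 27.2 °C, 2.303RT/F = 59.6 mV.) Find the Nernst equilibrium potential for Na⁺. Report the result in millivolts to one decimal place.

49.2 mV

E = (59.6/z) · log₁₀([Na⁺]_out/[Na⁺]_in) with z = +1.
= (59.6/1) · log₁₀(115/17.2) = 59.60 · log₁₀(6.686)
= 59.60 · (0.8252) = 49.18 mV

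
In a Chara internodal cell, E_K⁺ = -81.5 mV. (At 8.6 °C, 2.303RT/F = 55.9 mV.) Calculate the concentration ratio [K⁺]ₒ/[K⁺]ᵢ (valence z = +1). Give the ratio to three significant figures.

0.0348

log₁₀([out]/[in]) = E·z/(55.9) = -81.5 × 1 / 55.9 = -1.4580
[out]/[in] = 10^(-1.4580) = 0.03484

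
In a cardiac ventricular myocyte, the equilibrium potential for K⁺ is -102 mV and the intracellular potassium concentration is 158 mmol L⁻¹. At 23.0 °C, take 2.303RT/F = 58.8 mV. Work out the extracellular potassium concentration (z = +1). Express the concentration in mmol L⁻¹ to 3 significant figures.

2.91 mmol L⁻¹

Nernst: E = (58.8/1) · log₁₀([out]/[in]), so log₁₀([out]/[in]) = -102.0 × 1 / 58.8 = -1.7347.
[out]/[in] = 10^(-1.7347) = 0.01842.
[out] = 0.01842 × 158 = 2.91 mmol L⁻¹.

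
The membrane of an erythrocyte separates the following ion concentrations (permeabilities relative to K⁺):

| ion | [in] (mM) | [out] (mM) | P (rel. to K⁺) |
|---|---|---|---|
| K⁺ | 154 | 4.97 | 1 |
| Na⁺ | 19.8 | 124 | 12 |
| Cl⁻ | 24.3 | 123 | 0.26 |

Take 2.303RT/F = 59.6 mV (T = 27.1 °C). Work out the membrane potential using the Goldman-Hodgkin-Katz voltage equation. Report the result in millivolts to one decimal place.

Vm = 59.6 · log₁₀[(Σ P·[cation]ₒ + Σ P·[anion]ᵢ) / (Σ P·[cation]ᵢ + Σ P·[anion]ₒ)]
Numerator = 1×4.97 + 12×124 + 0.26×24.3 = 1499
Denominator = 1×154 + 12×19.8 + 0.26×123 = 423.6
Vm = 59.6 · log₁₀(3.5396) = 59.6 × (0.5489) = 32.72 mV

32.7 mV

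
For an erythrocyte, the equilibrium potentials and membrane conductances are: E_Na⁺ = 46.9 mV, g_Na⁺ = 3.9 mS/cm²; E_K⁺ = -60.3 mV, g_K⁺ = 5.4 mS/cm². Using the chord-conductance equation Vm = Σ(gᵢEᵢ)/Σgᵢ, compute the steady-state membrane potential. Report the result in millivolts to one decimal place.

-15.3 mV

Σ gᵢEᵢ = 3.9·(46.9) + 5.4·(-60.3) = -142.71
Σ gᵢ = 3.9 + 5.4 = 9.3
Vm = -142.71 / 9.3 = -15.35 mV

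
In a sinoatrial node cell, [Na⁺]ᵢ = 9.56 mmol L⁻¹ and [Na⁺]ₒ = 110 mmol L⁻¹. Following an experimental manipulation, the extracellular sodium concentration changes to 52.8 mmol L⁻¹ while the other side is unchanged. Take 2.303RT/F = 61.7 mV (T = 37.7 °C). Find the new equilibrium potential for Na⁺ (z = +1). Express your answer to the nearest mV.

After the shift: [Na⁺]_out = 52.8, [Na⁺]_in = 9.56 mmol L⁻¹.
E_new = (61.7/1)·log₁₀(52.8/9.56) = 61.70 · (0.7422) = 45.79 mV

46 mV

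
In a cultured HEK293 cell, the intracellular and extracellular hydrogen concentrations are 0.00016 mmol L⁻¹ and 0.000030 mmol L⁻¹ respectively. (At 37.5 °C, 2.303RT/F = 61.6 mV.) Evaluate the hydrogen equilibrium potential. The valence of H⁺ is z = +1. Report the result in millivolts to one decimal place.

E = (61.6/z) · log₁₀([H⁺]_out/[H⁺]_in) with z = +1.
= (61.6/1) · log₁₀(0.000030/0.00016) = 61.60 · log₁₀(0.1875)
= 61.60 · (-0.7270) = -44.78 mV

-44.8 mV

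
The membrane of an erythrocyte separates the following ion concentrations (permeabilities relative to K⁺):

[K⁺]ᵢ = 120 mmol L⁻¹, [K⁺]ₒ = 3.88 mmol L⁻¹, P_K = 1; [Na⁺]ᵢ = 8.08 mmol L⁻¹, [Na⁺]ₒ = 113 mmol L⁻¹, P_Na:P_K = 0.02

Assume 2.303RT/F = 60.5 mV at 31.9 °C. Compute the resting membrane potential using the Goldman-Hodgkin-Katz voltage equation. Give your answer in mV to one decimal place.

Vm = 60.5 · log₁₀[(Σ P·[cation]ₒ + Σ P·[anion]ᵢ) / (Σ P·[cation]ᵢ + Σ P·[anion]ₒ)]
Numerator = 1×3.88 + 0.02×113 = 6.14
Denominator = 1×120 + 0.02×8.08 = 120.2
Vm = 60.5 · log₁₀(0.051098) = 60.5 × (-1.2916) = -78.14 mV

-78.1 mV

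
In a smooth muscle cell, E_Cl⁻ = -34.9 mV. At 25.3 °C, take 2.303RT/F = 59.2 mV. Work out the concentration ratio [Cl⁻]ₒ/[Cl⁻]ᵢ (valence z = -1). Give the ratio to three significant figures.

log₁₀([out]/[in]) = E·z/(59.2) = -34.9 × -1 / 59.2 = 0.5895
[out]/[in] = 10^(0.5895) = 3.886

3.89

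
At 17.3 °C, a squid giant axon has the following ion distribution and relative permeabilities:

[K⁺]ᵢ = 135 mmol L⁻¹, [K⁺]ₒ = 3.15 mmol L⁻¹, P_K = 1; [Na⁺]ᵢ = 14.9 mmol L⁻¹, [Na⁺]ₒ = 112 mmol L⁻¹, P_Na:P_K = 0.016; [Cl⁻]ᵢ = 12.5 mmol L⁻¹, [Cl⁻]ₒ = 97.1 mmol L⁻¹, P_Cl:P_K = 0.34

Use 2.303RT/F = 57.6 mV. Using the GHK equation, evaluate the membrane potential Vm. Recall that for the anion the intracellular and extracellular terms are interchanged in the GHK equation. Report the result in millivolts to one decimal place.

Vm = 57.6 · log₁₀[(Σ P·[cation]ₒ + Σ P·[anion]ᵢ) / (Σ P·[cation]ᵢ + Σ P·[anion]ₒ)]
Numerator = 1×3.15 + 0.016×112 + 0.34×12.5 = 9.192
Denominator = 1×135 + 0.016×14.9 + 0.34×97.1 = 168.3
Vm = 57.6 · log₁₀(0.054632) = 57.6 × (-1.2626) = -72.72 mV

-72.7 mV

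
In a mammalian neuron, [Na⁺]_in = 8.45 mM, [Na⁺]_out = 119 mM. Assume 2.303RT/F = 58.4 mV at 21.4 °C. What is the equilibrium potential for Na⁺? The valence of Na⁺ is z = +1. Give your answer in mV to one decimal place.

67.1 mV

E = (58.4/z) · log₁₀([Na⁺]_out/[Na⁺]_in) with z = +1.
= (58.4/1) · log₁₀(119/8.45) = 58.40 · log₁₀(14.08)
= 58.40 · (1.1487) = 67.08 mV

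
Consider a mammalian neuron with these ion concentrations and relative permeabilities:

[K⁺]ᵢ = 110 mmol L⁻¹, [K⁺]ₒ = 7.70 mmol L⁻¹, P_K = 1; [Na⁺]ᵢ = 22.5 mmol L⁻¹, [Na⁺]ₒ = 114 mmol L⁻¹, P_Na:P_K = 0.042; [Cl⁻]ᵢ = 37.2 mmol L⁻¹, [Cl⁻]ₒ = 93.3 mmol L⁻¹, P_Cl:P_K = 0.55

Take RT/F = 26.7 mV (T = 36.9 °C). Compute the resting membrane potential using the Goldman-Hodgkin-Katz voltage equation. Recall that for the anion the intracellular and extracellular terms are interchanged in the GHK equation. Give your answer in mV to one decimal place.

-42.6 mV

Vm = 26.7 · ln[(Σ P·[cation]ₒ + Σ P·[anion]ᵢ) / (Σ P·[cation]ᵢ + Σ P·[anion]ₒ)]
Numerator = 1×7.70 + 0.042×114 + 0.55×37.2 = 32.95
Denominator = 1×110 + 0.042×22.5 + 0.55×93.3 = 162.3
Vm = 26.7 · ln(0.20306) = 26.7 × (-1.5943) = -42.57 mV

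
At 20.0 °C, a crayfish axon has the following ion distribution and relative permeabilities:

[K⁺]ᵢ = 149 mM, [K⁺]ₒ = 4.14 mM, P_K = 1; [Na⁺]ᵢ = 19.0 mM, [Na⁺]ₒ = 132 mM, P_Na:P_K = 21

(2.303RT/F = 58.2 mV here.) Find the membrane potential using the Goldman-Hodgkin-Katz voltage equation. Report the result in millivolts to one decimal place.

41.0 mV

Vm = 58.2 · log₁₀[(Σ P·[cation]ₒ + Σ P·[anion]ᵢ) / (Σ P·[cation]ᵢ + Σ P·[anion]ₒ)]
Numerator = 1×4.14 + 21×132 = 2776
Denominator = 1×149 + 21×19.0 = 548
Vm = 58.2 · log₁₀(5.0659) = 58.2 × (0.7047) = 41.01 mV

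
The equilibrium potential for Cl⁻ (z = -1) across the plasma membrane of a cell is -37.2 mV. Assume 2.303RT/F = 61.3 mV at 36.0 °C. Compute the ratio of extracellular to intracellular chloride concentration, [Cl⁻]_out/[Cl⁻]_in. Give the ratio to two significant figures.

log₁₀([out]/[in]) = E·z/(61.3) = -37.2 × -1 / 61.3 = 0.6069
[out]/[in] = 10^(0.6069) = 4.044

4.0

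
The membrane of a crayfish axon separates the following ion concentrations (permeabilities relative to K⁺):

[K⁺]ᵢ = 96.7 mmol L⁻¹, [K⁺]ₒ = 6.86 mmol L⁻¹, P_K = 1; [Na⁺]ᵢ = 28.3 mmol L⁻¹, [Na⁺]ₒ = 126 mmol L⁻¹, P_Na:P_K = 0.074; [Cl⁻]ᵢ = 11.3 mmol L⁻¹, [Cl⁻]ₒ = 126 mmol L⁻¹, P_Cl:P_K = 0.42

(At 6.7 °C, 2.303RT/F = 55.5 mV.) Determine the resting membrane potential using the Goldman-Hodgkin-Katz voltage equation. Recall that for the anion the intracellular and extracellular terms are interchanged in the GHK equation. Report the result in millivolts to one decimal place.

Vm = 55.5 · log₁₀[(Σ P·[cation]ₒ + Σ P·[anion]ᵢ) / (Σ P·[cation]ᵢ + Σ P·[anion]ₒ)]
Numerator = 1×6.86 + 0.074×126 + 0.42×11.3 = 20.93
Denominator = 1×96.7 + 0.074×28.3 + 0.42×126 = 151.7
Vm = 55.5 · log₁₀(0.13796) = 55.5 × (-0.8603) = -47.74 mV

-47.7 mV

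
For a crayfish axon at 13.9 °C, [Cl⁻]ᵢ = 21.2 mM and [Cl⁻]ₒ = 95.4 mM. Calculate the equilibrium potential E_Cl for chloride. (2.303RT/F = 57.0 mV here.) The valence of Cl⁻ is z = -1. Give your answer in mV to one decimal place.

-37.2 mV

E = (57.0/z) · log₁₀([Cl⁻]_out/[Cl⁻]_in) with z = -1.
For an anion, dividing by z = -1 reverses the sign.
= (57.0/-1) · log₁₀(95.4/21.2) = -57.00 · log₁₀(4.5)
= -57.00 · (0.6532) = -37.23 mV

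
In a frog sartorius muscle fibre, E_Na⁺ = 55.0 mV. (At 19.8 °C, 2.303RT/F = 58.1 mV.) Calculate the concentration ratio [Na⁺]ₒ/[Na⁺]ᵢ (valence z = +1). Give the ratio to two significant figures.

log₁₀([out]/[in]) = E·z/(58.1) = 55.0 × 1 / 58.1 = 0.9466
[out]/[in] = 10^(0.9466) = 8.844

8.8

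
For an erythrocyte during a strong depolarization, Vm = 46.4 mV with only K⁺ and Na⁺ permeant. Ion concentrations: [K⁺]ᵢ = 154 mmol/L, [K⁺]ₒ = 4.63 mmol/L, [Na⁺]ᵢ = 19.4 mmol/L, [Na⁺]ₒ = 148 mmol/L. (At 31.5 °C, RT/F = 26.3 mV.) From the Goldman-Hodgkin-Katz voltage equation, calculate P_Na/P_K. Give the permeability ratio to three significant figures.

Let α = P_Na/P_K. GHK: Vm = 26.3·ln[(Kₒ + α·Naₒ)/(Kᵢ + α·Naᵢ)].
e^(Vm/26.3) = e^(46.4/26.3) = 5.8372
So 5.8372·(Kᵢ + α·Naᵢ) = Kₒ + α·Naₒ → α = (5.8372·154.0 − 4.63) / (148.0 − 5.8372·19.4)
α = (898.9 − 4.63) / (148.0 − 113.2) = 894.3/34.76 = 25.73

25.7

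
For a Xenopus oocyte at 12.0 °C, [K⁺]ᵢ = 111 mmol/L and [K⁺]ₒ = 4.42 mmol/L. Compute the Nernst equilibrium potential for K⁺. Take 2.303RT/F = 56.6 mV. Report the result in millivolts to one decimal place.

-79.2 mV

E = (56.6/z) · log₁₀([K⁺]_out/[K⁺]_in) with z = +1.
= (56.6/1) · log₁₀(4.42/111) = 56.60 · log₁₀(0.03982)
= 56.60 · (-1.3999) = -79.23 mV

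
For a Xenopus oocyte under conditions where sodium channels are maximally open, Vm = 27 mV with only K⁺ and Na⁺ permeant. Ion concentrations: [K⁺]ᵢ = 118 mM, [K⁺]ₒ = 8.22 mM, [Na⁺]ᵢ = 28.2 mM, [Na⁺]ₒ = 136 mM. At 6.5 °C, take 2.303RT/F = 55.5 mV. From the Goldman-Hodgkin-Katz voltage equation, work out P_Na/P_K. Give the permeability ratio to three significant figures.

Let α = P_Na/P_K. GHK: Vm = 55.5·log₁₀[(Kₒ + α·Naₒ)/(Kᵢ + α·Naᵢ)].
10^(Vm/55.5) = 10^(27.0/55.5) = 3.0654
So 3.0654·(Kᵢ + α·Naᵢ) = Kₒ + α·Naₒ → α = (3.0654·118.0 − 8.22) / (136.0 − 3.0654·28.2)
α = (361.7 − 8.22) / (136.0 − 86.44) = 353.5/49.56 = 7.133

7.13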